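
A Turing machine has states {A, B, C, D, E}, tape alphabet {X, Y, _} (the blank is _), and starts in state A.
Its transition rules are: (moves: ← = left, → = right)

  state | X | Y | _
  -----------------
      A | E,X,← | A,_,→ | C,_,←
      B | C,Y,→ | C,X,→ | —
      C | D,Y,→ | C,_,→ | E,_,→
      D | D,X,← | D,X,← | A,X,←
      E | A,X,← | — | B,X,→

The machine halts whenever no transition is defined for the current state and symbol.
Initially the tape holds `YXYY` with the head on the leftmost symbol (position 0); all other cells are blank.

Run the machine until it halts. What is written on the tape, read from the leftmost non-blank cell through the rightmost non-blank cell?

A | [Y]XYY___   read Y → write _, move →, go to A
A | _[X]YY___   read X → write X, move ←, go to E
E | [_]XYY___   read _ → write X, move →, go to B
B | X[X]YY___   read X → write Y, move →, go to C
C | XY[Y]Y___   read Y → write _, move →, go to C
C | XY_[Y]___   read Y → write _, move →, go to C
C | XY__[_]__   read _ → write _, move →, go to E
E | XY___[_]_   read _ → write X, move →, go to B
B | XY___X[_]
The non-blank tape span at halt is XY___X.

XY___X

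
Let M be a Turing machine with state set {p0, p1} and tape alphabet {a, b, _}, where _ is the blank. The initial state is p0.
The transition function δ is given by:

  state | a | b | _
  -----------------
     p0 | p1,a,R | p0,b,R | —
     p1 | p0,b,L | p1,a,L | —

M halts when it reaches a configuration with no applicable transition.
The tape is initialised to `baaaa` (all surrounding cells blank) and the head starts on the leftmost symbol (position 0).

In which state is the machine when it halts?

p1

p0 | [b]aaaa_   read b → write b, move R, go to p0
p0 | b[a]aaa_   read a → write a, move R, go to p1
p1 | ba[a]aa_   read a → write b, move L, go to p0
p0 | b[a]baa_   read a → write a, move R, go to p1
p1 | ba[b]aa_   read b → write a, move L, go to p1
p1 | b[a]aaa_   read a → write b, move L, go to p0
p0 | [b]baaa_   read b → write b, move R, go to p0
p0 | b[b]aaa_   read b → write b, move R, go to p0
p0 | bb[a]aa_   read a → write a, move R, go to p1
p1 | bba[a]a_   read a → write b, move L, go to p0
p0 | bb[a]ba_   read a → write a, move R, go to p1
p1 | bba[b]a_   read b → write a, move L, go to p1
p1 | bb[a]aa_   read a → write b, move L, go to p0
p0 | b[b]baa_   read b → write b, move R, go to p0
p0 | bb[b]aa_   read b → write b, move R, go to p0
p0 | bbb[a]a_   read a → write a, move R, go to p1
p1 | bbba[a]_   read a → write b, move L, go to p0
p0 | bbb[a]b_   read a → write a, move R, go to p1
p1 | bbba[b]_   read b → write a, move L, go to p1
p1 | bbb[a]a_   read a → write b, move L, go to p0
p0 | bb[b]ba_   read b → write b, move R, go to p0
p0 | bbb[b]a_   read b → write b, move R, go to p0
p0 | bbbb[a]_   read a → write a, move R, go to p1
p1 | bbbba[_]
No transition is defined for (p1, _); M halts in state p1.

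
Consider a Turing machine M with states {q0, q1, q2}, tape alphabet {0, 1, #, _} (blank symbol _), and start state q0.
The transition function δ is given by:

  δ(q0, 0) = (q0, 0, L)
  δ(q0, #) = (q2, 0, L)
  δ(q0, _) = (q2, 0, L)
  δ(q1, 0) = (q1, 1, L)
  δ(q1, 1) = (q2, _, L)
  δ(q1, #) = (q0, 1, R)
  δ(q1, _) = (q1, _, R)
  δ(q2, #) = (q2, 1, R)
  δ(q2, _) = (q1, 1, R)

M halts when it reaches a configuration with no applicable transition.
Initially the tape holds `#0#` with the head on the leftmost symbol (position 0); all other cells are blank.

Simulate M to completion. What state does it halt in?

state=q0 head=0 tape=__[#]0#_   (q0,#)→(q2,0,L)
state=q2 head=-1 tape=_[_]00#_   (q2,_)→(q1,1,R)
state=q1 head=0 tape=_1[0]0#_   (q1,0)→(q1,1,L)
state=q1 head=-1 tape=_[1]10#_   (q1,1)→(q2,_,L)
state=q2 head=-2 tape=[_]_10#_   (q2,_)→(q1,1,R)
state=q1 head=-1 tape=1[_]10#_   (q1,_)→(q1,_,R)
state=q1 head=0 tape=1_[1]0#_   (q1,1)→(q2,_,L)
state=q2 head=-1 tape=1[_]_0#_   (q2,_)→(q1,1,R)
state=q1 head=0 tape=11[_]0#_   (q1,_)→(q1,_,R)
state=q1 head=1 tape=11_[0]#_   (q1,0)→(q1,1,L)
state=q1 head=0 tape=11[_]1#_   (q1,_)→(q1,_,R)
state=q1 head=1 tape=11_[1]#_   (q1,1)→(q2,_,L)
state=q2 head=0 tape=11[_]_#_   (q2,_)→(q1,1,R)
state=q1 head=1 tape=111[_]#_   (q1,_)→(q1,_,R)
state=q1 head=2 tape=111_[#]_   (q1,#)→(q0,1,R)
state=q0 head=3 tape=111_1[_]   (q0,_)→(q2,0,L)
state=q2 head=2 tape=111_[1]0
No transition is defined for (q2, 1); M halts in state q2.

q2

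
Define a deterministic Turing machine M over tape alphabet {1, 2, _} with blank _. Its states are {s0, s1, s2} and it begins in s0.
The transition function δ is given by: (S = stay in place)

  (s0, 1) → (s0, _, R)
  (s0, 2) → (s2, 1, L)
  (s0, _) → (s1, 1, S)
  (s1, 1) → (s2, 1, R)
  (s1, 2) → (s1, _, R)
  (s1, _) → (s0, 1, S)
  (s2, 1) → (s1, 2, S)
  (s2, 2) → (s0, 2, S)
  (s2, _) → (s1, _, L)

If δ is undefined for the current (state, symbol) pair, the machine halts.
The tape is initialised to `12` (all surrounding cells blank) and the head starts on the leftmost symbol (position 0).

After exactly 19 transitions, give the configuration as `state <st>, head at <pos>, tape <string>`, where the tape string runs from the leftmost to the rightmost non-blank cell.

state s2, head at 4, tape 1__1

s0 | _[1]2___   read 1 → write _, move R, go to s0
s0 | __[2]___   read 2 → write 1, move L, go to s2
s2 | _[_]1___   read _ → write _, move L, go to s1
s1 | [_]_1___   read _ → write 1, move S, go to s0
s0 | [1]_1___   read 1 → write _, move R, go to s0
s0 | _[_]1___   read _ → write 1, move S, go to s1
s1 | _[1]1___   read 1 → write 1, move R, go to s2
s2 | _1[1]___   read 1 → write 2, move S, go to s1
s1 | _1[2]___   read 2 → write _, move R, go to s1
s1 | _1_[_]__   read _ → write 1, move S, go to s0
s0 | _1_[1]__   read 1 → write _, move R, go to s0
s0 | _1__[_]_   read _ → write 1, move S, go to s1
s1 | _1__[1]_   read 1 → write 1, move R, go to s2
s2 | _1__1[_]   read _ → write _, move L, go to s1
s1 | _1__[1]_   read 1 → write 1, move R, go to s2
s2 | _1__1[_]   read _ → write _, move L, go to s1
s1 | _1__[1]_   read 1 → write 1, move R, go to s2
s2 | _1__1[_]   read _ → write _, move L, go to s1
s1 | _1__[1]_   read 1 → write 1, move R, go to s2
s2 | _1__1[_]
After 19 steps: state s2, head at 4, tape 1__1.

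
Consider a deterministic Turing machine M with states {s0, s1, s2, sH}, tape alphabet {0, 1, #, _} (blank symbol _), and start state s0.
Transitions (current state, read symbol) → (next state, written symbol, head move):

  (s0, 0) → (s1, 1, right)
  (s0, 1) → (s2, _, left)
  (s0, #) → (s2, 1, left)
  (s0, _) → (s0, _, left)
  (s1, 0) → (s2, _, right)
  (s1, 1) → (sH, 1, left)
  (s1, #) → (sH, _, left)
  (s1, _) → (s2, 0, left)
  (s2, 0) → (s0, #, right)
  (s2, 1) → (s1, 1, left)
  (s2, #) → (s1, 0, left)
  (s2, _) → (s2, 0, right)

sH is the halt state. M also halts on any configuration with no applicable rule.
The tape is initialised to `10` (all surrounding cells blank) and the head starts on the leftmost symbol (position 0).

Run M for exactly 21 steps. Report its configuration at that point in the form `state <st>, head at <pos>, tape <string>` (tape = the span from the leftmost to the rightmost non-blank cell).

state s2, head at -1, tape 0#

s0 | __[1]0_   read 1 → write _, move left, go to s2
s2 | _[_]_0_   read _ → write 0, move right, go to s2
s2 | _0[_]0_   read _ → write 0, move right, go to s2
s2 | _00[0]_   read 0 → write #, move right, go to s0
s0 | _00#[_]   read _ → write _, move left, go to s0
s0 | _00[#]_   read # → write 1, move left, go to s2
s2 | _0[0]1_   read 0 → write #, move right, go to s0
s0 | _0#[1]_   read 1 → write _, move left, go to s2
s2 | _0[#]__   read # → write 0, move left, go to s1
s1 | _[0]0__   read 0 → write _, move right, go to s2
s2 | __[0]__   read 0 → write #, move right, go to s0
s0 | __#[_]_   read _ → write _, move left, go to s0
s0 | __[#]__   read # → write 1, move left, go to s2
s2 | _[_]1__   read _ → write 0, move right, go to s2
s2 | _0[1]__   read 1 → write 1, move left, go to s1
s1 | _[0]1__   read 0 → write _, move right, go to s2
s2 | __[1]__   read 1 → write 1, move left, go to s1
s1 | _[_]1__   read _ → write 0, move left, go to s2
s2 | [_]01__   read _ → write 0, move right, go to s2
s2 | 0[0]1__   read 0 → write #, move right, go to s0
s0 | 0#[1]__   read 1 → write _, move left, go to s2
s2 | 0[#]___
After 21 steps: state s2, head at -1, tape 0#.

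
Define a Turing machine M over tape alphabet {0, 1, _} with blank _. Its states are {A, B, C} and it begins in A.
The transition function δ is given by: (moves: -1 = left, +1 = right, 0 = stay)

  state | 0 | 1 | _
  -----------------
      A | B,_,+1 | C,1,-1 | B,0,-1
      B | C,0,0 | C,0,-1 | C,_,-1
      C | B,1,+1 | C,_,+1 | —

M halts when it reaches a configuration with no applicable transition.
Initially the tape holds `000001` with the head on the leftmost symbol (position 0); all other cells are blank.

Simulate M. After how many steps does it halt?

14

state=A head=0 tape=[0]00001_   (A,0)→(B,_,+1)
state=B head=1 tape=_[0]0001_   (B,0)→(C,0,0)
state=C head=1 tape=_[0]0001_   (C,0)→(B,1,+1)
state=B head=2 tape=_1[0]001_   (B,0)→(C,0,0)
state=C head=2 tape=_1[0]001_   (C,0)→(B,1,+1)
state=B head=3 tape=_11[0]01_   (B,0)→(C,0,0)
state=C head=3 tape=_11[0]01_   (C,0)→(B,1,+1)
state=B head=4 tape=_111[0]1_   (B,0)→(C,0,0)
state=C head=4 tape=_111[0]1_   (C,0)→(B,1,+1)
state=B head=5 tape=_1111[1]_   (B,1)→(C,0,-1)
state=C head=4 tape=_111[1]0_   (C,1)→(C,_,+1)
state=C head=5 tape=_111_[0]_   (C,0)→(B,1,+1)
state=B head=6 tape=_111_1[_]   (B,_)→(C,_,-1)
state=C head=5 tape=_111_[1]_   (C,1)→(C,_,+1)
state=C head=6 tape=_111__[_]
M halts after 14 transitions.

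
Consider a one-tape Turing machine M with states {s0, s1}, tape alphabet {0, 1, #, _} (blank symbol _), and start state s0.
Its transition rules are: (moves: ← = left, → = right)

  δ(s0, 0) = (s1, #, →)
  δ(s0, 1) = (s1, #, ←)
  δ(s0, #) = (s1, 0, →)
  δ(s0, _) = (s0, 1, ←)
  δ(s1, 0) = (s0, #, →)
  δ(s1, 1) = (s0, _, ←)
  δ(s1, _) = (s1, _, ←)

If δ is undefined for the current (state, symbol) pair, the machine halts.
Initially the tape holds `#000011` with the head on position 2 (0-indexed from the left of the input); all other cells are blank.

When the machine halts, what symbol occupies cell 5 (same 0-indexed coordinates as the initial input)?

_

state=s0 head=2 tape=#0[0]0011   (s0,0)→(s1,#,→)
state=s1 head=3 tape=#0#[0]011   (s1,0)→(s0,#,→)
state=s0 head=4 tape=#0##[0]11   (s0,0)→(s1,#,→)
state=s1 head=5 tape=#0###[1]1   (s1,1)→(s0,_,←)
state=s0 head=4 tape=#0##[#]_1   (s0,#)→(s1,0,→)
state=s1 head=5 tape=#0##0[_]1   (s1,_)→(s1,_,←)
state=s1 head=4 tape=#0##[0]_1   (s1,0)→(s0,#,→)
state=s0 head=5 tape=#0###[_]1   (s0,_)→(s0,1,←)
state=s0 head=4 tape=#0##[#]11   (s0,#)→(s1,0,→)
state=s1 head=5 tape=#0##0[1]1   (s1,1)→(s0,_,←)
state=s0 head=4 tape=#0##[0]_1   (s0,0)→(s1,#,→)
state=s1 head=5 tape=#0###[_]1   (s1,_)→(s1,_,←)
state=s1 head=4 tape=#0##[#]_1
Cell 5 holds _ when M halts.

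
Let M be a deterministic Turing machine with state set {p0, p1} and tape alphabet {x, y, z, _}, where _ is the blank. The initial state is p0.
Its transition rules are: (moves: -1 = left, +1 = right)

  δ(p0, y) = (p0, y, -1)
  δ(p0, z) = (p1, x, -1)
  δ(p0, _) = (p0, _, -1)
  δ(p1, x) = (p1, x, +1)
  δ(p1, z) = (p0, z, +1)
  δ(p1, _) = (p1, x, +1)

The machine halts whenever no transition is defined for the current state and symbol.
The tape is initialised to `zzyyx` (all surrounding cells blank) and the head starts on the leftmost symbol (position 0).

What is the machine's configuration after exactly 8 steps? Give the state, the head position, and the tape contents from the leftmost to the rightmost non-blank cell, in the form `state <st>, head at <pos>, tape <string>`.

state p1, head at 2, tape xxxyyx

state=p0 head=0 tape=_[z]zyyx   (p0,z)→(p1,x,-1)
state=p1 head=-1 tape=[_]xzyyx   (p1,_)→(p1,x,+1)
state=p1 head=0 tape=x[x]zyyx   (p1,x)→(p1,x,+1)
state=p1 head=1 tape=xx[z]yyx   (p1,z)→(p0,z,+1)
state=p0 head=2 tape=xxz[y]yx   (p0,y)→(p0,y,-1)
state=p0 head=1 tape=xx[z]yyx   (p0,z)→(p1,x,-1)
state=p1 head=0 tape=x[x]xyyx   (p1,x)→(p1,x,+1)
state=p1 head=1 tape=xx[x]yyx   (p1,x)→(p1,x,+1)
state=p1 head=2 tape=xxx[y]yx
After 8 steps: state p1, head at 2, tape xxxyyx.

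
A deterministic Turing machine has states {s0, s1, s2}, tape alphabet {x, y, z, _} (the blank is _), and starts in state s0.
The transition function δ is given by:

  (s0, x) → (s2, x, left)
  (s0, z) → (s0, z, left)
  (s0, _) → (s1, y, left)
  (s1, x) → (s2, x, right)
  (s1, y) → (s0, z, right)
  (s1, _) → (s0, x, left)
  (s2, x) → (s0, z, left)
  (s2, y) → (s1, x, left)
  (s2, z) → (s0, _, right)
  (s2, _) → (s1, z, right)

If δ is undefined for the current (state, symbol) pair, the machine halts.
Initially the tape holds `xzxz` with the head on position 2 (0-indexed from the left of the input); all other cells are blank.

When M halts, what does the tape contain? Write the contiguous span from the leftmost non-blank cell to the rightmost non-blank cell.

xzx_y

state=s0 head=2 tape=xz[x]z_   (s0,x)→(s2,x,left)
state=s2 head=1 tape=x[z]xz_   (s2,z)→(s0,_,right)
state=s0 head=2 tape=x_[x]z_   (s0,x)→(s2,x,left)
state=s2 head=1 tape=x[_]xz_   (s2,_)→(s1,z,right)
state=s1 head=2 tape=xz[x]z_   (s1,x)→(s2,x,right)
state=s2 head=3 tape=xzx[z]_   (s2,z)→(s0,_,right)
state=s0 head=4 tape=xzx_[_]   (s0,_)→(s1,y,left)
state=s1 head=3 tape=xzx[_]y   (s1,_)→(s0,x,left)
state=s0 head=2 tape=xz[x]xy   (s0,x)→(s2,x,left)
state=s2 head=1 tape=x[z]xxy   (s2,z)→(s0,_,right)
state=s0 head=2 tape=x_[x]xy   (s0,x)→(s2,x,left)
state=s2 head=1 tape=x[_]xxy   (s2,_)→(s1,z,right)
state=s1 head=2 tape=xz[x]xy   (s1,x)→(s2,x,right)
state=s2 head=3 tape=xzx[x]y   (s2,x)→(s0,z,left)
state=s0 head=2 tape=xz[x]zy   (s0,x)→(s2,x,left)
state=s2 head=1 tape=x[z]xzy   (s2,z)→(s0,_,right)
state=s0 head=2 tape=x_[x]zy   (s0,x)→(s2,x,left)
state=s2 head=1 tape=x[_]xzy   (s2,_)→(s1,z,right)
state=s1 head=2 tape=xz[x]zy   (s1,x)→(s2,x,right)
state=s2 head=3 tape=xzx[z]y   (s2,z)→(s0,_,right)
state=s0 head=4 tape=xzx_[y]
The non-blank tape span at halt is xzx_y.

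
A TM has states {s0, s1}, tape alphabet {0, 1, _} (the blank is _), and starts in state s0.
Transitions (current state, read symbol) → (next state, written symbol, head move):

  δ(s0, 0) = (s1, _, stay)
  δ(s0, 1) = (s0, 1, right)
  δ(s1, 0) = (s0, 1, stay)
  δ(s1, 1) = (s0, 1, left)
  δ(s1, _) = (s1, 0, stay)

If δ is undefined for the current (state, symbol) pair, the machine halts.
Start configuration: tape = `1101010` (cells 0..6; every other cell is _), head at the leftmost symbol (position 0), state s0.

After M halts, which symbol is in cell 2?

1

s0 | [1]101010_   read 1 → write 1, move right, go to s0
s0 | 1[1]01010_   read 1 → write 1, move right, go to s0
s0 | 11[0]1010_   read 0 → write _, move stay, go to s1
s1 | 11[_]1010_   read _ → write 0, move stay, go to s1
s1 | 11[0]1010_   read 0 → write 1, move stay, go to s0
s0 | 11[1]1010_   read 1 → write 1, move right, go to s0
s0 | 111[1]010_   read 1 → write 1, move right, go to s0
s0 | 1111[0]10_   read 0 → write _, move stay, go to s1
s1 | 1111[_]10_   read _ → write 0, move stay, go to s1
s1 | 1111[0]10_   read 0 → write 1, move stay, go to s0
s0 | 1111[1]10_   read 1 → write 1, move right, go to s0
s0 | 11111[1]0_   read 1 → write 1, move right, go to s0
s0 | 111111[0]_   read 0 → write _, move stay, go to s1
s1 | 111111[_]_   read _ → write 0, move stay, go to s1
s1 | 111111[0]_   read 0 → write 1, move stay, go to s0
s0 | 111111[1]_   read 1 → write 1, move right, go to s0
s0 | 1111111[_]
Cell 2 holds 1 when M halts.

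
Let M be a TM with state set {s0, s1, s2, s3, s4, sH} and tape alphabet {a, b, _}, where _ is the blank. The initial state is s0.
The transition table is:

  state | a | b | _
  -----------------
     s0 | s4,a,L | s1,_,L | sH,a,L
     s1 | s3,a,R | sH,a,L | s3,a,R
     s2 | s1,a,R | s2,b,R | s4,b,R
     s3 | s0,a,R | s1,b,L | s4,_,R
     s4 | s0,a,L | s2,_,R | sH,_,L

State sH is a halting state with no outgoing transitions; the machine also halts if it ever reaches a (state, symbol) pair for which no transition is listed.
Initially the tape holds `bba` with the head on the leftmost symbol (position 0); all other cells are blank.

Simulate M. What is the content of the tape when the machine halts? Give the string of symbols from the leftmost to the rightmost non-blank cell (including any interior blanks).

s0 | _[b]ba___   read b → write _, move L, go to s1
s1 | [_]_ba___   read _ → write a, move R, go to s3
s3 | a[_]ba___   read _ → write _, move R, go to s4
s4 | a_[b]a___   read b → write _, move R, go to s2
s2 | a__[a]___   read a → write a, move R, go to s1
s1 | a__a[_]__   read _ → write a, move R, go to s3
s3 | a__aa[_]_   read _ → write _, move R, go to s4
s4 | a__aa_[_]   read _ → write _, move L, go to sH
sH | a__aa[_]_
The non-blank tape span at halt is a__aa.

a__aa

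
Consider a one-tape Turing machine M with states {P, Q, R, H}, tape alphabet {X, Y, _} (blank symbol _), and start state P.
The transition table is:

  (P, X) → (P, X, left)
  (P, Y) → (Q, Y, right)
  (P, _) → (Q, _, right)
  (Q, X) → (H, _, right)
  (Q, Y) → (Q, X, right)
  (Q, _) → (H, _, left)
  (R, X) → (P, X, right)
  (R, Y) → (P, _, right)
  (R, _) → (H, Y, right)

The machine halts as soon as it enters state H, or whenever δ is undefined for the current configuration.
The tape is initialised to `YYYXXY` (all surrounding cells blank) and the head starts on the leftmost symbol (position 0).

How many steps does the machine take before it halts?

P | [Y]YYXXY   read Y → write Y, move right, go to Q
Q | Y[Y]YXXY   read Y → write X, move right, go to Q
Q | YX[Y]XXY   read Y → write X, move right, go to Q
Q | YXX[X]XY   read X → write _, move right, go to H
H | YXX_[X]Y
M halts after 4 transitions.

4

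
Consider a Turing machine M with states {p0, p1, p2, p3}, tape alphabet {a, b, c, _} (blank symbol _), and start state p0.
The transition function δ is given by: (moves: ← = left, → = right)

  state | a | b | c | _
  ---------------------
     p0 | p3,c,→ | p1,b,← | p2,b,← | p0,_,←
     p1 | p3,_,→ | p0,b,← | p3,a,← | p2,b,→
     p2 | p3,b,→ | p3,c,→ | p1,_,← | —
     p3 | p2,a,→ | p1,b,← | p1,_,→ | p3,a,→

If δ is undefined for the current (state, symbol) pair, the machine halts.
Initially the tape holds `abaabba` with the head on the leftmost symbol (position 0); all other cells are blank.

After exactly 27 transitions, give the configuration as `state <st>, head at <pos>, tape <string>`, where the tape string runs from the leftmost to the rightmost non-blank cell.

state=p0 head=0 tape=_[a]baabba   (p0,a)→(p3,c,→)
state=p3 head=1 tape=_c[b]aabba   (p3,b)→(p1,b,←)
state=p1 head=0 tape=_[c]baabba   (p1,c)→(p3,a,←)
state=p3 head=-1 tape=[_]abaabba   (p3,_)→(p3,a,→)
state=p3 head=0 tape=a[a]baabba   (p3,a)→(p2,a,→)
state=p2 head=1 tape=aa[b]aabba   (p2,b)→(p3,c,→)
state=p3 head=2 tape=aac[a]abba   (p3,a)→(p2,a,→)
state=p2 head=3 tape=aaca[a]bba   (p2,a)→(p3,b,→)
state=p3 head=4 tape=aacab[b]ba   (p3,b)→(p1,b,←)
state=p1 head=3 tape=aaca[b]bba   (p1,b)→(p0,b,←)
state=p0 head=2 tape=aac[a]bbba   (p0,a)→(p3,c,→)
state=p3 head=3 tape=aacc[b]bba   (p3,b)→(p1,b,←)
state=p1 head=2 tape=aac[c]bbba   (p1,c)→(p3,a,←)
state=p3 head=1 tape=aa[c]abbba   (p3,c)→(p1,_,→)
state=p1 head=2 tape=aa_[a]bbba   (p1,a)→(p3,_,→)
state=p3 head=3 tape=aa__[b]bba   (p3,b)→(p1,b,←)
state=p1 head=2 tape=aa_[_]bbba   (p1,_)→(p2,b,→)
state=p2 head=3 tape=aa_b[b]bba   (p2,b)→(p3,c,→)
state=p3 head=4 tape=aa_bc[b]ba   (p3,b)→(p1,b,←)
state=p1 head=3 tape=aa_b[c]bba   (p1,c)→(p3,a,←)
state=p3 head=2 tape=aa_[b]abba   (p3,b)→(p1,b,←)
state=p1 head=1 tape=aa[_]babba   (p1,_)→(p2,b,→)
state=p2 head=2 tape=aab[b]abba   (p2,b)→(p3,c,→)
state=p3 head=3 tape=aabc[a]bba   (p3,a)→(p2,a,→)
state=p2 head=4 tape=aabca[b]ba   (p2,b)→(p3,c,→)
state=p3 head=5 tape=aabcac[b]a   (p3,b)→(p1,b,←)
state=p1 head=4 tape=aabca[c]ba   (p1,c)→(p3,a,←)
state=p3 head=3 tape=aabc[a]aba
After 27 steps: state p3, head at 3, tape aabcaaba.

state p3, head at 3, tape aabcaaba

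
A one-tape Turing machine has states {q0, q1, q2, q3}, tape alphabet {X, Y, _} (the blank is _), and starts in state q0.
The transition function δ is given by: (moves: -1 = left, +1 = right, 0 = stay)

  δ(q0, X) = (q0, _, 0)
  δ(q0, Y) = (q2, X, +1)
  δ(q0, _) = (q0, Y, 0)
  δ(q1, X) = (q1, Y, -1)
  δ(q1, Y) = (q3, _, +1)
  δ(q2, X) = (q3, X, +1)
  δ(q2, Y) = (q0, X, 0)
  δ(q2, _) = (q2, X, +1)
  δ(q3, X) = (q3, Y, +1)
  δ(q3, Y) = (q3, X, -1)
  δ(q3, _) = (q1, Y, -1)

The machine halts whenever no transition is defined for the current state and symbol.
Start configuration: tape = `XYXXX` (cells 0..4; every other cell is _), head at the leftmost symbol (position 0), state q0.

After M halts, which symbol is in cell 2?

Y

q0 | _[X]YXXX_   read X → write _, move 0, go to q0
q0 | _[_]YXXX_   read _ → write Y, move 0, go to q0
q0 | _[Y]YXXX_   read Y → write X, move +1, go to q2
q2 | _X[Y]XXX_   read Y → write X, move 0, go to q0
q0 | _X[X]XXX_   read X → write _, move 0, go to q0
q0 | _X[_]XXX_   read _ → write Y, move 0, go to q0
q0 | _X[Y]XXX_   read Y → write X, move +1, go to q2
q2 | _XX[X]XX_   read X → write X, move +1, go to q3
q3 | _XXX[X]X_   read X → write Y, move +1, go to q3
q3 | _XXXY[X]_   read X → write Y, move +1, go to q3
q3 | _XXXYY[_]   read _ → write Y, move -1, go to q1
q1 | _XXXY[Y]Y   read Y → write _, move +1, go to q3
q3 | _XXXY_[Y]   read Y → write X, move -1, go to q3
q3 | _XXXY[_]X   read _ → write Y, move -1, go to q1
q1 | _XXX[Y]YX   read Y → write _, move +1, go to q3
q3 | _XXX_[Y]X   read Y → write X, move -1, go to q3
q3 | _XXX[_]XX   read _ → write Y, move -1, go to q1
q1 | _XX[X]YXX   read X → write Y, move -1, go to q1
q1 | _X[X]YYXX   read X → write Y, move -1, go to q1
q1 | _[X]YYYXX   read X → write Y, move -1, go to q1
q1 | [_]YYYYXX
Cell 2 holds Y when M halts.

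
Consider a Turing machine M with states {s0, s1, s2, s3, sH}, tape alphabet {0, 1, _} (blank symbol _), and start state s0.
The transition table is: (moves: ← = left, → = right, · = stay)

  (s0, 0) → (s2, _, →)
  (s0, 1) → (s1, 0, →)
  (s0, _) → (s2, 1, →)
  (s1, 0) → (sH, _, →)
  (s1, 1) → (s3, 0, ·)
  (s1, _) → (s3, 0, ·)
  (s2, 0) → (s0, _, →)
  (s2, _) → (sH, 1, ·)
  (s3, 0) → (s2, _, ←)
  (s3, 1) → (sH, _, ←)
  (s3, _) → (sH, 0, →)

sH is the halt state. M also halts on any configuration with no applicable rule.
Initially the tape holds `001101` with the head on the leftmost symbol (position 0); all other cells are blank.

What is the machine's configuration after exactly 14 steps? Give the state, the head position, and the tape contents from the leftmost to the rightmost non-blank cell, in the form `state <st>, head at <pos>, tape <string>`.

state=s0 head=0 tape=[0]01101__   (s0,0)→(s2,_,→)
state=s2 head=1 tape=_[0]1101__   (s2,0)→(s0,_,→)
state=s0 head=2 tape=__[1]101__   (s0,1)→(s1,0,→)
state=s1 head=3 tape=__0[1]01__   (s1,1)→(s3,0,·)
state=s3 head=3 tape=__0[0]01__   (s3,0)→(s2,_,←)
state=s2 head=2 tape=__[0]_01__   (s2,0)→(s0,_,→)
state=s0 head=3 tape=___[_]01__   (s0,_)→(s2,1,→)
state=s2 head=4 tape=___1[0]1__   (s2,0)→(s0,_,→)
state=s0 head=5 tape=___1_[1]__   (s0,1)→(s1,0,→)
state=s1 head=6 tape=___1_0[_]_   (s1,_)→(s3,0,·)
state=s3 head=6 tape=___1_0[0]_   (s3,0)→(s2,_,←)
state=s2 head=5 tape=___1_[0]__   (s2,0)→(s0,_,→)
state=s0 head=6 tape=___1__[_]_   (s0,_)→(s2,1,→)
state=s2 head=7 tape=___1__1[_]   (s2,_)→(sH,1,·)
state=sH head=7 tape=___1__1[1]
After 14 steps: state sH, head at 7, tape 1__11.

state sH, head at 7, tape 1__11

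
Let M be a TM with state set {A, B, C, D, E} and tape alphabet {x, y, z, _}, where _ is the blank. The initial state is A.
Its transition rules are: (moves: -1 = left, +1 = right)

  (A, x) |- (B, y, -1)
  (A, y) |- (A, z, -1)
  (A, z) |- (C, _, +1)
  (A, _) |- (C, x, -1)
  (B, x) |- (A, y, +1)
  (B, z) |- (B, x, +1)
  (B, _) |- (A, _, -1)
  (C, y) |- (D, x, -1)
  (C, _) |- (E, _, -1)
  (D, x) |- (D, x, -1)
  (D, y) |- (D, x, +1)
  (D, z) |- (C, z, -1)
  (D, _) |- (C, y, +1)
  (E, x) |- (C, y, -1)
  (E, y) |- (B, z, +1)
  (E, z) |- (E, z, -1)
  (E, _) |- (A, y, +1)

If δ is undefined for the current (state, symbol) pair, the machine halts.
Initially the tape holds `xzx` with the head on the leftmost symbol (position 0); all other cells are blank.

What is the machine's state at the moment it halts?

C

A | _____[x]zx   read x → write y, move -1, go to B
B | ____[_]yzx   read _ → write _, move -1, go to A
A | ___[_]_yzx   read _ → write x, move -1, go to C
C | __[_]x_yzx   read _ → write _, move -1, go to E
E | _[_]_x_yzx   read _ → write y, move +1, go to A
A | _y[_]x_yzx   read _ → write x, move -1, go to C
C | _[y]xx_yzx   read y → write x, move -1, go to D
D | [_]xxx_yzx   read _ → write y, move +1, go to C
C | y[x]xx_yzx
No transition is defined for (C, x); M halts in state C.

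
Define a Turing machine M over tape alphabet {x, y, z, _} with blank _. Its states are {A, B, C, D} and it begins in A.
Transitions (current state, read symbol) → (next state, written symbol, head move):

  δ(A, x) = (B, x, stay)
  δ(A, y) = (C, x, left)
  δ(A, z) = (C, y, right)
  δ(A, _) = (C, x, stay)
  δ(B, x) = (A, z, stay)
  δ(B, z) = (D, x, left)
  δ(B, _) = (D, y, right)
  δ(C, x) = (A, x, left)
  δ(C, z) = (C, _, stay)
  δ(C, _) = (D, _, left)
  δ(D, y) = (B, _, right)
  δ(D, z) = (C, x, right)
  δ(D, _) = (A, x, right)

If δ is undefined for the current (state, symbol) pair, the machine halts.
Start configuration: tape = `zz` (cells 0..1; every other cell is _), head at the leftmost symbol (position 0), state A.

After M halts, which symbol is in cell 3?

x

state=A head=0 tape=[z]z__   (A,z)→(C,y,right)
state=C head=1 tape=y[z]__   (C,z)→(C,_,stay)
state=C head=1 tape=y[_]__   (C,_)→(D,_,left)
state=D head=0 tape=[y]___   (D,y)→(B,_,right)
state=B head=1 tape=_[_]__   (B,_)→(D,y,right)
state=D head=2 tape=_y[_]_   (D,_)→(A,x,right)
state=A head=3 tape=_yx[_]   (A,_)→(C,x,stay)
state=C head=3 tape=_yx[x]   (C,x)→(A,x,left)
state=A head=2 tape=_y[x]x   (A,x)→(B,x,stay)
state=B head=2 tape=_y[x]x   (B,x)→(A,z,stay)
state=A head=2 tape=_y[z]x   (A,z)→(C,y,right)
state=C head=3 tape=_yy[x]   (C,x)→(A,x,left)
state=A head=2 tape=_y[y]x   (A,y)→(C,x,left)
state=C head=1 tape=_[y]xx
Cell 3 holds x when M halts.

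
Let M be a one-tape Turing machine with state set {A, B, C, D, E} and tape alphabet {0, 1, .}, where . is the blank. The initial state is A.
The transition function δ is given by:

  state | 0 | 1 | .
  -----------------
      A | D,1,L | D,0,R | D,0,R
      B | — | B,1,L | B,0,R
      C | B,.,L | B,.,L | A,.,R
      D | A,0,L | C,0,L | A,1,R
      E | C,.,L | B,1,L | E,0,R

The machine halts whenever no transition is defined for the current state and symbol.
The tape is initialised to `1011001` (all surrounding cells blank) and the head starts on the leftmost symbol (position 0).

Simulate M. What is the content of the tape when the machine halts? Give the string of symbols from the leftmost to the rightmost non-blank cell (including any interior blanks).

state=A head=0 tape=...[1]011001   (A,1)→(D,0,R)
state=D head=1 tape=...0[0]11001   (D,0)→(A,0,L)
state=A head=0 tape=...[0]011001   (A,0)→(D,1,L)
state=D head=-1 tape=..[.]1011001   (D,.)→(A,1,R)
state=A head=0 tape=..1[1]011001   (A,1)→(D,0,R)
state=D head=1 tape=..10[0]11001   (D,0)→(A,0,L)
state=A head=0 tape=..1[0]011001   (A,0)→(D,1,L)
state=D head=-1 tape=..[1]1011001   (D,1)→(C,0,L)
state=C head=-2 tape=.[.]01011001   (C,.)→(A,.,R)
state=A head=-1 tape=..[0]1011001   (A,0)→(D,1,L)
state=D head=-2 tape=.[.]11011001   (D,.)→(A,1,R)
state=A head=-1 tape=.1[1]1011001   (A,1)→(D,0,R)
state=D head=0 tape=.10[1]011001   (D,1)→(C,0,L)
state=C head=-1 tape=.1[0]0011001   (C,0)→(B,.,L)
state=B head=-2 tape=.[1].0011001   (B,1)→(B,1,L)
state=B head=-3 tape=[.]1.0011001   (B,.)→(B,0,R)
state=B head=-2 tape=0[1].0011001   (B,1)→(B,1,L)
state=B head=-3 tape=[0]1.0011001
The non-blank tape span at halt is 01.0011001.

01.0011001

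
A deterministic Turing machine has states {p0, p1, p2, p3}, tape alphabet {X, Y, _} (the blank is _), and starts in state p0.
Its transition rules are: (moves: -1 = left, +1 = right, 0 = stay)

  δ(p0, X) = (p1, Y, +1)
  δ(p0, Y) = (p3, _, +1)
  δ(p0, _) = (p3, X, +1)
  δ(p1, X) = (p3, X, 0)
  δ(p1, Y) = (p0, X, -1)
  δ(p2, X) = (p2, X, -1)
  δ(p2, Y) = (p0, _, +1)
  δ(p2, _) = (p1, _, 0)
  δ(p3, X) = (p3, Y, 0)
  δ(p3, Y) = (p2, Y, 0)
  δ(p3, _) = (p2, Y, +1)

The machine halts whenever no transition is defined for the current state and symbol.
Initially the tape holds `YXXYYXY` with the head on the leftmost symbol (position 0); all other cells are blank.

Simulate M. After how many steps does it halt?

17

p0 | [Y]XXYYXY__   read Y → write _, move +1, go to p3
p3 | _[X]XYYXY__   read X → write Y, move 0, go to p3
p3 | _[Y]XYYXY__   read Y → write Y, move 0, go to p2
p2 | _[Y]XYYXY__   read Y → write _, move +1, go to p0
p0 | __[X]YYXY__   read X → write Y, move +1, go to p1
p1 | __Y[Y]YXY__   read Y → write X, move -1, go to p0
p0 | __[Y]XYXY__   read Y → write _, move +1, go to p3
p3 | ___[X]YXY__   read X → write Y, move 0, go to p3
p3 | ___[Y]YXY__   read Y → write Y, move 0, go to p2
p2 | ___[Y]YXY__   read Y → write _, move +1, go to p0
p0 | ____[Y]XY__   read Y → write _, move +1, go to p3
p3 | _____[X]Y__   read X → write Y, move 0, go to p3
p3 | _____[Y]Y__   read Y → write Y, move 0, go to p2
p2 | _____[Y]Y__   read Y → write _, move +1, go to p0
p0 | ______[Y]__   read Y → write _, move +1, go to p3
p3 | _______[_]_   read _ → write Y, move +1, go to p2
p2 | _______Y[_]   read _ → write _, move 0, go to p1
p1 | _______Y[_]
M halts after 17 transitions.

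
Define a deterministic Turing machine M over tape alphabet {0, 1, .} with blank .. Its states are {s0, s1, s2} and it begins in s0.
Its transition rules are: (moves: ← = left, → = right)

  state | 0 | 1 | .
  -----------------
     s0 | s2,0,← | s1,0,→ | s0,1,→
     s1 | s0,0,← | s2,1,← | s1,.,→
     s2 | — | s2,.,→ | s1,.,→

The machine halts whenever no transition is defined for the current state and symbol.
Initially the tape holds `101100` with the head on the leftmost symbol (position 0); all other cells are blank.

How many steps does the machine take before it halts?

8

s0 | .[1]01100   read 1 → write 0, move →, go to s1
s1 | .0[0]1100   read 0 → write 0, move ←, go to s0
s0 | .[0]01100   read 0 → write 0, move ←, go to s2
s2 | [.]001100   read . → write ., move →, go to s1
s1 | .[0]01100   read 0 → write 0, move ←, go to s0
s0 | [.]001100   read . → write 1, move →, go to s0
s0 | 1[0]01100   read 0 → write 0, move ←, go to s2
s2 | [1]001100   read 1 → write ., move →, go to s2
s2 | .[0]01100
M halts after 8 transitions.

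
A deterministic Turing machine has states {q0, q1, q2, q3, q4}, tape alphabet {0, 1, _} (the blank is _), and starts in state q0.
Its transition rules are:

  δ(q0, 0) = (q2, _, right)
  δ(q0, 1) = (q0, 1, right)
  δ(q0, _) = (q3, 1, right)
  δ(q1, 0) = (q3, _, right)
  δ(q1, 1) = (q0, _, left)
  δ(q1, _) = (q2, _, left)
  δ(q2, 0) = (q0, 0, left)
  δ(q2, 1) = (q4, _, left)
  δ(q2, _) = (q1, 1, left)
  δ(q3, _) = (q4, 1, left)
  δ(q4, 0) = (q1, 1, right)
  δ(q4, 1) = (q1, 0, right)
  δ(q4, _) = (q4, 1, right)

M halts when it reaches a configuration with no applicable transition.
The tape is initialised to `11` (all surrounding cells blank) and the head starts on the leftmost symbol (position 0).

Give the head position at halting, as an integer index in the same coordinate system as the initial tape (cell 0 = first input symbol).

state=q0 head=0 tape=_[1]1__   (q0,1)→(q0,1,right)
state=q0 head=1 tape=_1[1]__   (q0,1)→(q0,1,right)
state=q0 head=2 tape=_11[_]_   (q0,_)→(q3,1,right)
state=q3 head=3 tape=_111[_]   (q3,_)→(q4,1,left)
state=q4 head=2 tape=_11[1]1   (q4,1)→(q1,0,right)
state=q1 head=3 tape=_110[1]   (q1,1)→(q0,_,left)
state=q0 head=2 tape=_11[0]_   (q0,0)→(q2,_,right)
state=q2 head=3 tape=_11_[_]   (q2,_)→(q1,1,left)
state=q1 head=2 tape=_11[_]1   (q1,_)→(q2,_,left)
state=q2 head=1 tape=_1[1]_1   (q2,1)→(q4,_,left)
state=q4 head=0 tape=_[1]__1   (q4,1)→(q1,0,right)
state=q1 head=1 tape=_0[_]_1   (q1,_)→(q2,_,left)
state=q2 head=0 tape=_[0]__1   (q2,0)→(q0,0,left)
state=q0 head=-1 tape=[_]0__1   (q0,_)→(q3,1,right)
state=q3 head=0 tape=1[0]__1
At halt the head is at cell 0.

0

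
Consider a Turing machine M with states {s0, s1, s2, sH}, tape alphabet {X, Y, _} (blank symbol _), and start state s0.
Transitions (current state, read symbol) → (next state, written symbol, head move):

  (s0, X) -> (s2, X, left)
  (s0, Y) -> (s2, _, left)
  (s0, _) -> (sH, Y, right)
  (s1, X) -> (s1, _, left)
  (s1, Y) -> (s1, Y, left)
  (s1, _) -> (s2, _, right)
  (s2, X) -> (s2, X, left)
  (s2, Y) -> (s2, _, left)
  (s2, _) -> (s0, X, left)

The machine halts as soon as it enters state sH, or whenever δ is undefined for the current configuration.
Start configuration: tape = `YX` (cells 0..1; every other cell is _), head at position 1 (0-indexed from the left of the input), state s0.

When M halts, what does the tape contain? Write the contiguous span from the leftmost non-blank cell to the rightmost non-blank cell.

s0 | __Y[X]   read X → write X, move left, go to s2
s2 | __[Y]X   read Y → write _, move left, go to s2
s2 | _[_]_X   read _ → write X, move left, go to s0
s0 | [_]X_X   read _ → write Y, move right, go to sH
sH | Y[X]_X
The non-blank tape span at halt is YX_X.

YX_X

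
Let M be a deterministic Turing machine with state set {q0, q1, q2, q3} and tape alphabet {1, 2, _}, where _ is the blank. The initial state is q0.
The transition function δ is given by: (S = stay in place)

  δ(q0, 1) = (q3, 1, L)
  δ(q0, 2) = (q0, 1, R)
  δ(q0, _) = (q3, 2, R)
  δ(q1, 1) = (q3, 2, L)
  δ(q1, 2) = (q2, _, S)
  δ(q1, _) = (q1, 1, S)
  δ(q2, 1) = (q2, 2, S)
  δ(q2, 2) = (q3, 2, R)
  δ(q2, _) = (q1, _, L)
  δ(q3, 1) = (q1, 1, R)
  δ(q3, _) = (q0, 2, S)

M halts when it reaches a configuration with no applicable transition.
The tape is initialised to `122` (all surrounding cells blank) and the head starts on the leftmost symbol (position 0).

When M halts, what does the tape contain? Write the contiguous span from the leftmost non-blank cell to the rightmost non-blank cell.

q0 | __[1]22   read 1 → write 1, move L, go to q3
q3 | _[_]122   read _ → write 2, move S, go to q0
q0 | _[2]122   read 2 → write 1, move R, go to q0
q0 | _1[1]22   read 1 → write 1, move L, go to q3
q3 | _[1]122   read 1 → write 1, move R, go to q1
q1 | _1[1]22   read 1 → write 2, move L, go to q3
q3 | _[1]222   read 1 → write 1, move R, go to q1
q1 | _1[2]22   read 2 → write _, move S, go to q2
q2 | _1[_]22   read _ → write _, move L, go to q1
q1 | _[1]_22   read 1 → write 2, move L, go to q3
q3 | [_]2_22   read _ → write 2, move S, go to q0
q0 | [2]2_22   read 2 → write 1, move R, go to q0
q0 | 1[2]_22   read 2 → write 1, move R, go to q0
q0 | 11[_]22   read _ → write 2, move R, go to q3
q3 | 112[2]2
The non-blank tape span at halt is 11222.

11222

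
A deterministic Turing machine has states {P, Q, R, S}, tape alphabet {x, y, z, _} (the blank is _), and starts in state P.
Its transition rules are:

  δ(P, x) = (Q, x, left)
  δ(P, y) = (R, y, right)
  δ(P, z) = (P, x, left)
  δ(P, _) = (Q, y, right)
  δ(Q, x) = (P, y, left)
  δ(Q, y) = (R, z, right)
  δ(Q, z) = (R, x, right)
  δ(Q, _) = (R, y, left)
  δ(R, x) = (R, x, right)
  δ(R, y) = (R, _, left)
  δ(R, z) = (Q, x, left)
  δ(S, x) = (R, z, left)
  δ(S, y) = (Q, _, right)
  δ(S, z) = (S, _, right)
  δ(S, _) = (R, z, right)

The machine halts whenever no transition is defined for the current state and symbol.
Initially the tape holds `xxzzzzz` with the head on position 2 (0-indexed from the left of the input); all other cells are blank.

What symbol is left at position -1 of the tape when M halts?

y

state=P head=2 tape=_xx[z]zzzz   (P,z)→(P,x,left)
state=P head=1 tape=_x[x]xzzzz   (P,x)→(Q,x,left)
state=Q head=0 tape=_[x]xxzzzz   (Q,x)→(P,y,left)
state=P head=-1 tape=[_]yxxzzzz   (P,_)→(Q,y,right)
state=Q head=0 tape=y[y]xxzzzz   (Q,y)→(R,z,right)
state=R head=1 tape=yz[x]xzzzz   (R,x)→(R,x,right)
state=R head=2 tape=yzx[x]zzzz   (R,x)→(R,x,right)
state=R head=3 tape=yzxx[z]zzz   (R,z)→(Q,x,left)
state=Q head=2 tape=yzx[x]xzzz   (Q,x)→(P,y,left)
state=P head=1 tape=yz[x]yxzzz   (P,x)→(Q,x,left)
state=Q head=0 tape=y[z]xyxzzz   (Q,z)→(R,x,right)
state=R head=1 tape=yx[x]yxzzz   (R,x)→(R,x,right)
state=R head=2 tape=yxx[y]xzzz   (R,y)→(R,_,left)
state=R head=1 tape=yx[x]_xzzz   (R,x)→(R,x,right)
state=R head=2 tape=yxx[_]xzzz
Cell -1 holds y when M halts.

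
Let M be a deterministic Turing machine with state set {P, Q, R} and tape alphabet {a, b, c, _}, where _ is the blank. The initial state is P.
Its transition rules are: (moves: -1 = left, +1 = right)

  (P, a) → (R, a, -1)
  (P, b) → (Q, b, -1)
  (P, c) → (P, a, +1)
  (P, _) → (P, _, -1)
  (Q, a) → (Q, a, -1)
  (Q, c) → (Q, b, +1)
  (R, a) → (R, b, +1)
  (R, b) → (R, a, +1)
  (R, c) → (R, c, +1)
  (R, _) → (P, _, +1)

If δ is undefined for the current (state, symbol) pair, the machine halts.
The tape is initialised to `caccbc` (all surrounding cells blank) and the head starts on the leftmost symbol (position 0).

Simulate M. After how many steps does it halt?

P | [c]accbc__   read c → write a, move +1, go to P
P | a[a]ccbc__   read a → write a, move -1, go to R
R | [a]accbc__   read a → write b, move +1, go to R
R | b[a]ccbc__   read a → write b, move +1, go to R
R | bb[c]cbc__   read c → write c, move +1, go to R
R | bbc[c]bc__   read c → write c, move +1, go to R
R | bbcc[b]c__   read b → write a, move +1, go to R
R | bbcca[c]__   read c → write c, move +1, go to R
R | bbccac[_]_   read _ → write _, move +1, go to P
P | bbccac_[_]   read _ → write _, move -1, go to P
P | bbccac[_]_   read _ → write _, move -1, go to P
P | bbcca[c]__   read c → write a, move +1, go to P
P | bbccaa[_]_   read _ → write _, move -1, go to P
P | bbcca[a]__   read a → write a, move -1, go to R
R | bbcc[a]a__   read a → write b, move +1, go to R
R | bbccb[a]__   read a → write b, move +1, go to R
R | bbccbb[_]_   read _ → write _, move +1, go to P
P | bbccbb_[_]   read _ → write _, move -1, go to P
P | bbccbb[_]_   read _ → write _, move -1, go to P
P | bbccb[b]__   read b → write b, move -1, go to Q
Q | bbcc[b]b__
M halts after 20 transitions.

20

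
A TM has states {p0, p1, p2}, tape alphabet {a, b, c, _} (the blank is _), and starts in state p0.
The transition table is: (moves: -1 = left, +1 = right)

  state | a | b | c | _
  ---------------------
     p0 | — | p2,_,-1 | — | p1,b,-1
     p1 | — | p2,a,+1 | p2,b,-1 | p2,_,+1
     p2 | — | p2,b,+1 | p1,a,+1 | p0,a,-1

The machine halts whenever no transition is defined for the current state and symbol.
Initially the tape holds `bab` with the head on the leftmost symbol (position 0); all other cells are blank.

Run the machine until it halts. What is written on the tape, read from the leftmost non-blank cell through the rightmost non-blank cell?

ba_ab

p0 | ___[b]ab   read b → write _, move -1, go to p2
p2 | __[_]_ab   read _ → write a, move -1, go to p0
p0 | _[_]a_ab   read _ → write b, move -1, go to p1
p1 | [_]ba_ab   read _ → write _, move +1, go to p2
p2 | _[b]a_ab   read b → write b, move +1, go to p2
p2 | _b[a]_ab
The non-blank tape span at halt is ba_ab.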